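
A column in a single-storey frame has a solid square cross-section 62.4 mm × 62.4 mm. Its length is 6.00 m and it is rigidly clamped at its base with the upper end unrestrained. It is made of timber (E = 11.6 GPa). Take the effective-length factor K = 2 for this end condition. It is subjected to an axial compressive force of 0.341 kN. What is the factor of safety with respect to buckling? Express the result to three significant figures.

n ≈ 2.95

I = a⁴/12 = 62.4⁴/12 = 1.263×10^6 mm⁴
I = 1.263×10^6 mm⁴ = 1.263×10^-6 m⁴
Effective length L_e = K·L = 2 × 6.00 = 12.00 m
P_cr = π²EI / L_e² = π² × 11.6×10⁹ × 1.263×10^-6 / 12.00² = 1.005×10^3 N
Factor of safety n = P_cr / P = 1.0045 / 0.341 = 2.95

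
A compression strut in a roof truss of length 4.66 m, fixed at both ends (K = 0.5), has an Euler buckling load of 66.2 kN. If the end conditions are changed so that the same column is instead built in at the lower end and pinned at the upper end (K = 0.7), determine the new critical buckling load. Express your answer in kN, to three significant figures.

P_cr ∝ 1/K², so P_cr,new = P_cr,old × (K_old/K_new)² = 66.2 × (0.5/0.7)²
= 66.2 × 0.5102 = 33.8 kN

P_cr ≈ 33.8 kN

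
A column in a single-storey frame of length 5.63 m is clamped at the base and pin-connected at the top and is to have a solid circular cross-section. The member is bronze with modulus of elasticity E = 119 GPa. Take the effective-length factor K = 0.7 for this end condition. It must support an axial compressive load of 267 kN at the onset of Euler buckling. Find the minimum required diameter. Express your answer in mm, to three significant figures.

d ≈ 92.1 mm

L_e = K·L = 0.7 × 5.63 = 3.941 m
Required I = P_cr·L_e²/(π²E) = 2.670×10^5 × 3.941² / (π² × 1.19×10^11) = 3.531×10^-6 m⁴
I_req = 3.531×10^6 mm⁴
Solid circle: I = πd⁴/64  ⇒  d = (64I/π)^(1/4) = (64×3.531×10^6/π)^(1/4) = 92.1 mm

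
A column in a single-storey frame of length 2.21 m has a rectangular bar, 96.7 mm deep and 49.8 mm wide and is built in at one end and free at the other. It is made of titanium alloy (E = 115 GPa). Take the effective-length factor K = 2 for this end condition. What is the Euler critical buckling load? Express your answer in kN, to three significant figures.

P_cr ≈ 57.8 kN

Buckling occurs about the weak axis: I_min = h·b³/12 with b = 49.8 mm (the shorter side).
I_min = 96.7×49.8³/12 = 9.953×10^5 mm⁴
I = 9.953×10^5 mm⁴ = 9.953×10^-7 m⁴
Effective length L_e = K·L = 2 × 2.21 = 4.420 m
P_cr = π²EI / L_e² = π² × 115×10⁹ × 9.953×10^-7 / 4.420² = 5.782×10^4 N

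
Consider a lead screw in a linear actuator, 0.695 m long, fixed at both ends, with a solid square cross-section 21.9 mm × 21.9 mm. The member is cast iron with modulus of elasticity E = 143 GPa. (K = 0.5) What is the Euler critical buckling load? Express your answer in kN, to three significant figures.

P_cr ≈ 224 kN

I = a⁴/12 = 21.9⁴/12 = 1.917×10^4 mm⁴
I = 1.917×10^4 mm⁴ = 1.917×10^-8 m⁴
Effective length L_e = K·L = 0.5 × 0.695 = 0.3475 m
P_cr = π²EI / L_e² = π² × 143×10⁹ × 1.917×10^-8 / 0.3475² = 2.240×10^5 N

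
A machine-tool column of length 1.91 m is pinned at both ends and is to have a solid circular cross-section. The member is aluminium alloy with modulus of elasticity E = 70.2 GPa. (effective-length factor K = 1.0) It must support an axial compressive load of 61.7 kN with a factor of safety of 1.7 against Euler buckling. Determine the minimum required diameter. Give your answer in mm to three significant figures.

Required P_cr = n·P = 1.7 × 61.7 = 104.9 kN
L_e = K·L = 1 × 1.91 = 1.910 m
Required I = P_cr·L_e²/(π²E) = 1.049×10^5 × 1.910² / (π² × 7.02×10^10) = 5.523×10^-7 m⁴
I_req = 5.523×10^5 mm⁴
Solid circle: I = πd⁴/64  ⇒  d = (64I/π)^(1/4) = (64×5.523×10^5/π)^(1/4) = 57.9 mm

d ≈ 57.9 mm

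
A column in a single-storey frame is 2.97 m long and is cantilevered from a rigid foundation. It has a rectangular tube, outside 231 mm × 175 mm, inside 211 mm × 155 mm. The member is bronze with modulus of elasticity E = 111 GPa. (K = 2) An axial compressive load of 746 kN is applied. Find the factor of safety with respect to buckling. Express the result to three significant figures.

Weak-axis I_min = (h_o·b_o³ − h_i·b_i³)/12 with b_o = 175, b_i = 155.0 mm (shorter outer/inner sides).
I_min = (231×175³ − 211.0×155.0³)/12 = 3.769×10^7 mm⁴
I = 3.769×10^7 mm⁴ = 3.769×10^-5 m⁴
Effective length L_e = K·L = 2 × 2.97 = 5.940 m
P_cr = π²EI / L_e² = π² × 111×10⁹ × 3.769×10^-5 / 5.940² = 1.170×10^6 N
Factor of safety n = P_cr / P = 1170.2 / 746 = 1.57

n ≈ 1.57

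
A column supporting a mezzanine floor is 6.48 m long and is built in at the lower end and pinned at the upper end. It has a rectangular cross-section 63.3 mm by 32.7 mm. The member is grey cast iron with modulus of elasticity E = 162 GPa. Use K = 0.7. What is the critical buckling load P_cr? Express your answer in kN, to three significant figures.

P_cr ≈ 14.3 kN

Buckling occurs about the weak axis: I_min = h·b³/12 with b = 32.7 mm (the shorter side).
I_min = 63.3×32.7³/12 = 1.844×10^5 mm⁴
I = 1.844×10^5 mm⁴ = 1.844×10^-7 m⁴
Effective length L_e = K·L = 0.7 × 6.48 = 4.536 m
P_cr = π²EI / L_e² = π² × 162×10⁹ × 1.844×10^-7 / 4.536² = 1.433×10^4 N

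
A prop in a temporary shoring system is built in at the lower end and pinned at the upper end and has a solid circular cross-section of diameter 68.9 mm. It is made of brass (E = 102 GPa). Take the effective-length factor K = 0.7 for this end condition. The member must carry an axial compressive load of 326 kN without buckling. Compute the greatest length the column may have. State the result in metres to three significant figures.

L_max ≈ 2.64 m

I = πd⁴/64 = π×68.9⁴/64 = 1.106×10^6 mm⁴
I = 1.106×10^-6 m⁴
At the buckling limit P_cr = P = 3.260×10^5 N
From P_cr = π²EI/(K·L)²:  L = (1/K)·√(π²EI/P_cr) = (1/0.7)·√(π²×1.02×10^11×1.106×10^-6/3.260×10^5)
L = 2.64 m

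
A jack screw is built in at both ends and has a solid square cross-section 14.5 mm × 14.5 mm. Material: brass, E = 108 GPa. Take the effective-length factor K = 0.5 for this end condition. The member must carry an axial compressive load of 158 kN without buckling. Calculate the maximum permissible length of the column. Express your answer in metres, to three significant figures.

L_max ≈ 0.315 m

I = a⁴/12 = 14.5⁴/12 = 3.684×10^3 mm⁴
I = 3.684×10^-9 m⁴
At the buckling limit P_cr = P = 1.580×10^5 N
From P_cr = π²EI/(K·L)²:  L = (1/K)·√(π²EI/P_cr) = (1/0.5)·√(π²×1.08×10^11×3.684×10^-9/1.580×10^5)
L = 0.315 m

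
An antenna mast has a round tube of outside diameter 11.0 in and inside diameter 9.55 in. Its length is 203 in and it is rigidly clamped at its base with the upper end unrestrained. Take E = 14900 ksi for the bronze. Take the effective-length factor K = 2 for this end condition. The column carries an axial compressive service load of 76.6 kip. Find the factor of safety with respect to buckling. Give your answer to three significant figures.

n ≈ 3.61

d_o = 11.0 in, d_i = 9.55 in
I = π(d_o⁴ − d_i⁴)/64 = π(11.0⁴ − 9.550⁴)/64 = 310.4 in⁴
Effective length L_e = K·L = 2 × 203 = 406.0 in
P_cr = π²EI / L_e² = π² × 14900×10³ × 310.4 / 406.0² = 2.769×10^5 lb
Factor of safety n = P_cr / P = 276.91 / 76.6 = 3.61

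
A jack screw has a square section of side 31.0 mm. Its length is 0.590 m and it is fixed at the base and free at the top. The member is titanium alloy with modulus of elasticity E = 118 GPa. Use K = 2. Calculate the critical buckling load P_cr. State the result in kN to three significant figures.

I = a⁴/12 = 31.0⁴/12 = 7.696×10^4 mm⁴
I = 7.696×10^4 mm⁴ = 7.696×10^-8 m⁴
Effective length L_e = K·L = 2 × 0.590 = 1.180 m
P_cr = π²EI / L_e² = π² × 118×10⁹ × 7.696×10^-8 / 1.180² = 6.437×10^4 N

P_cr ≈ 64.4 kN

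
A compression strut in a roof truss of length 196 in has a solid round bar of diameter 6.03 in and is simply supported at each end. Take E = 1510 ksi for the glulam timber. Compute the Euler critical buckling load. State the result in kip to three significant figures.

I = πd⁴/64 = π×6.03⁴/64 = 64.90 in⁴
Effective length L_e = K·L = 1 × 196 = 196.0 in
P_cr = π²EI / L_e² = π² × 1510×10³ × 64.90 / 196.0² = 2.518×10^4 lb

P_cr ≈ 25.2 kip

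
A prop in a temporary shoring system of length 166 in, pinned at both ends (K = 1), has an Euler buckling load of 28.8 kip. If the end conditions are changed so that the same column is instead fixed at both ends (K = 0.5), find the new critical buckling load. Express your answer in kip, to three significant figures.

P_cr ≈ 115 kip

P_cr ∝ 1/K², so P_cr,new = P_cr,old × (K_old/K_new)² = 28.8 × (1/0.5)²
= 28.8 × 4.000 = 115 kip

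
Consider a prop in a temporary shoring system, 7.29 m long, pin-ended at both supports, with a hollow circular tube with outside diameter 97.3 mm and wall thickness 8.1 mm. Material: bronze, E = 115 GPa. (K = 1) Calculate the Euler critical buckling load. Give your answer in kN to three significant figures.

P_cr ≈ 48.6 kN

Inner diameter d_i = 97.3 − 2×8.1 = 81.10 mm
I = π(d_o⁴ − d_i⁴)/64 = π(97.3⁴ − 81.10⁴)/64 = 2.276×10^6 mm⁴
I = 2.276×10^6 mm⁴ = 2.276×10^-6 m⁴
Effective length L_e = K·L = 1 × 7.29 = 7.290 m
P_cr = π²EI / L_e² = π² × 115×10⁹ × 2.276×10^-6 / 7.290² = 4.861×10^4 N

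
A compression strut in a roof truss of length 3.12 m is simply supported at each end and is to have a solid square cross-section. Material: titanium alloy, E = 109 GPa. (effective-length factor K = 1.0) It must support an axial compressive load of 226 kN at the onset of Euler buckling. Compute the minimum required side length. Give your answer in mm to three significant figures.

a ≈ 70.4 mm

L_e = K·L = 1 × 3.12 = 3.120 m
Required I = P_cr·L_e²/(π²E) = 2.260×10^5 × 3.120² / (π² × 1.09×10^11) = 2.045×10^-6 m⁴
I_req = 2.045×10^6 mm⁴
Solid square: I = a⁴/12  ⇒  a = (12I)^(1/4) = (12×2.045×10^6)^(1/4) = 70.4 mm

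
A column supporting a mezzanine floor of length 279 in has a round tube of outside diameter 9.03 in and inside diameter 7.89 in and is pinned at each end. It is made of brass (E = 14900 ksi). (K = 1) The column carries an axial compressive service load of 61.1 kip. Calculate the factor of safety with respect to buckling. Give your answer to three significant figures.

d_o = 9.03 in, d_i = 7.89 in
I = π(d_o⁴ − d_i⁴)/64 = π(9.03⁴ − 7.890⁴)/64 = 136.1 in⁴
Effective length L_e = K·L = 1 × 279 = 279.0 in
P_cr = π²EI / L_e² = π² × 14900×10³ × 136.1 / 279.0² = 2.572×10^5 lb
Factor of safety n = P_cr / P = 257.21 / 61.1 = 4.21

n ≈ 4.21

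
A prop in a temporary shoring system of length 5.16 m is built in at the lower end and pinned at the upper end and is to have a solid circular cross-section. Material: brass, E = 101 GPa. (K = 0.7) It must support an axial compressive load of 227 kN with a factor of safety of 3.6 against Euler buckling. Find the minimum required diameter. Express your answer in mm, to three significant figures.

d ≈ 121 mm

Required P_cr = n·P = 3.6 × 227 = 817.2 kN
L_e = K·L = 0.7 × 5.16 = 3.612 m
Required I = P_cr·L_e²/(π²E) = 8.172×10^5 × 3.612² / (π² × 1.01×10^11) = 1.070×10^-5 m⁴
I_req = 1.070×10^7 mm⁴
Solid circle: I = πd⁴/64  ⇒  d = (64I/π)^(1/4) = (64×1.070×10^7/π)^(1/4) = 121 mm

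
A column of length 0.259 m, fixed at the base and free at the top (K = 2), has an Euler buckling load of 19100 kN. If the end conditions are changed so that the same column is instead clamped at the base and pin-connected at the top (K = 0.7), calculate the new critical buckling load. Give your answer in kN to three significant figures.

P_cr ≈ 156000 kN

P_cr ∝ 1/K², so P_cr,new = P_cr,old × (K_old/K_new)² = 19100 × (2/0.7)²
= 19100 × 8.163 = 156000 kN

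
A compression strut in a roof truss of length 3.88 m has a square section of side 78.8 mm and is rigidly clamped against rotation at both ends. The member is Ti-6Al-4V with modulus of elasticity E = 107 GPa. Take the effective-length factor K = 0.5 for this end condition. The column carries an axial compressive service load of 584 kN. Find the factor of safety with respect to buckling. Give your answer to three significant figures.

n ≈ 1.54

I = a⁴/12 = 78.8⁴/12 = 3.213×10^6 mm⁴
I = 3.213×10^6 mm⁴ = 3.213×10^-6 m⁴
Effective length L_e = K·L = 0.5 × 3.88 = 1.940 m
P_cr = π²EI / L_e² = π² × 107×10⁹ × 3.213×10^-6 / 1.940² = 9.016×10^5 N
Factor of safety n = P_cr / P = 901.58 / 584 = 1.54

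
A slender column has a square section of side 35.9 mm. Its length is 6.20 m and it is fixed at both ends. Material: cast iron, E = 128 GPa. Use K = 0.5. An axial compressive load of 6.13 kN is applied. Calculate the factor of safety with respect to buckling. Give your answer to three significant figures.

I = a⁴/12 = 35.9⁴/12 = 1.384×10^5 mm⁴
I = 1.384×10^5 mm⁴ = 1.384×10^-7 m⁴
Effective length L_e = K·L = 0.5 × 6.20 = 3.100 m
P_cr = π²EI / L_e² = π² × 128×10⁹ × 1.384×10^-7 / 3.100² = 1.820×10^4 N
Factor of safety n = P_cr / P = 18.196 / 6.13 = 2.97

n ≈ 2.97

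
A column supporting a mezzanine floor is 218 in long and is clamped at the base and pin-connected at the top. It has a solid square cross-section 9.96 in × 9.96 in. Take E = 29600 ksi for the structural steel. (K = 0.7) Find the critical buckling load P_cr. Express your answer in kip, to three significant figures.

I = a⁴/12 = 9.96⁴/12 = 820.1 in⁴
Effective length L_e = K·L = 0.7 × 218 = 152.6 in
P_cr = π²EI / L_e² = π² × 29600×10³ × 820.1 / 152.6² = 1.029×10^7 lb

P_cr ≈ 10300 kip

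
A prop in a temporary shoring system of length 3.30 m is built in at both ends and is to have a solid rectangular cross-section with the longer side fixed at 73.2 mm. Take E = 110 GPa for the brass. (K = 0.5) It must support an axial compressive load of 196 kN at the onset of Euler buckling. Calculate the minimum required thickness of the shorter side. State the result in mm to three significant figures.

b ≈ 43.2 mm

L_e = K·L = 0.5 × 3.30 = 1.650 m
Required I = P_cr·L_e²/(π²E) = 1.960×10^5 × 1.650² / (π² × 1.10×10^11) = 4.915×10^-7 m⁴
I_req = 4.915×10^5 mm⁴
Rectangle, weak axis: I_min = h·b³/12 with h = 73.2 mm fixed  ⇒  b = (12I/h)^(1/3) = 43.2 mm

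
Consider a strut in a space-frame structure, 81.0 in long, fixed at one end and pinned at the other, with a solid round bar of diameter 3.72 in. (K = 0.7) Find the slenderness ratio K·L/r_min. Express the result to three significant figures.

For a solid circle r = d/4 = 3.72/4 = 0.9300 in
L_e = K·L = 0.7 × 81.0 = 56.70 in
λ = L_e / r_min = 56.700 / 0.9300 = 61.0

λ ≈ 61.0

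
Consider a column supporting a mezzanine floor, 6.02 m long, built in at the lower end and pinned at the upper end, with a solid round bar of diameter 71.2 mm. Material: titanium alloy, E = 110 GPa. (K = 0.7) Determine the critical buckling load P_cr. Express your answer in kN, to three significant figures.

P_cr ≈ 77.1 kN

I = πd⁴/64 = π×71.2⁴/64 = 1.262×10^6 mm⁴
I = 1.262×10^6 mm⁴ = 1.262×10^-6 m⁴
Effective length L_e = K·L = 0.7 × 6.02 = 4.214 m
P_cr = π²EI / L_e² = π² × 110×10⁹ × 1.262×10^-6 / 4.214² = 7.712×10^4 N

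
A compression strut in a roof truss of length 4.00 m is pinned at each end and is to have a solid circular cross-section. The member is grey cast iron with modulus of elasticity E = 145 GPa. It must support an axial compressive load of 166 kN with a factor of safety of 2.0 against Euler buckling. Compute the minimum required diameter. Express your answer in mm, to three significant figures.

d ≈ 93.3 mm

Required P_cr = n·P = 2.0 × 166 = 332.0 kN
L_e = K·L = 1 × 4.00 = 4.000 m
Required I = P_cr·L_e²/(π²E) = 3.320×10^5 × 4.000² / (π² × 1.45×10^11) = 3.712×10^-6 m⁴
I_req = 3.712×10^6 mm⁴
Solid circle: I = πd⁴/64  ⇒  d = (64I/π)^(1/4) = (64×3.712×10^6/π)^(1/4) = 93.3 mm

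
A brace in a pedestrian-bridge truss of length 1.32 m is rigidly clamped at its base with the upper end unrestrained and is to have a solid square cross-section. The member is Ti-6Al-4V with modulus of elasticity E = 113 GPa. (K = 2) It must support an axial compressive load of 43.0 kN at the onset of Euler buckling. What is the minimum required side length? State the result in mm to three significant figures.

L_e = K·L = 2 × 1.32 = 2.640 m
Required I = P_cr·L_e²/(π²E) = 4.300×10^4 × 2.640² / (π² × 1.13×10^11) = 2.687×10^-7 m⁴
I_req = 2.687×10^5 mm⁴
Solid square: I = a⁴/12  ⇒  a = (12I)^(1/4) = (12×2.687×10^5)^(1/4) = 42.4 mm

a ≈ 42.4 mm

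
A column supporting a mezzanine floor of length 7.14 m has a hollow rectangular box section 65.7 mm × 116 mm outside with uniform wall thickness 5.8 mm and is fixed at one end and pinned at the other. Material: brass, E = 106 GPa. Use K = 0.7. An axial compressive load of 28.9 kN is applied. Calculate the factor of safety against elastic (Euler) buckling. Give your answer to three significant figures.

n ≈ 1.98

Inner dimensions: h_i = 116 − 2×5.8 = 104.4 mm, b_i = 65.7 − 2×5.8 = 54.10 mm
Weak-axis I_min = (h_o·b_o³ − h_i·b_i³)/12 with b_o = 65.7, b_i = 54.10 mm (shorter outer/inner sides).
I_min = (116×65.7³ − 104.4×54.10³)/12 = 1.364×10^6 mm⁴
I = 1.364×10^6 mm⁴ = 1.364×10^-6 m⁴
Effective length L_e = K·L = 0.7 × 7.14 = 4.998 m
P_cr = π²EI / L_e² = π² × 106×10⁹ × 1.364×10^-6 / 4.998² = 5.712×10^4 N
Factor of safety n = P_cr / P = 57.119 / 28.9 = 1.98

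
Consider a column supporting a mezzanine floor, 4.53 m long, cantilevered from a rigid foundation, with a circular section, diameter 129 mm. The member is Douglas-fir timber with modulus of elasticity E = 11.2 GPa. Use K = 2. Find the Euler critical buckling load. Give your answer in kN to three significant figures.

I = πd⁴/64 = π×129⁴/64 = 1.359×10^7 mm⁴
I = 1.359×10^7 mm⁴ = 1.359×10^-5 m⁴
Effective length L_e = K·L = 2 × 4.53 = 9.060 m
P_cr = π²EI / L_e² = π² × 11.2×10⁹ × 1.359×10^-5 / 9.060² = 1.831×10^4 N

P_cr ≈ 18.3 kN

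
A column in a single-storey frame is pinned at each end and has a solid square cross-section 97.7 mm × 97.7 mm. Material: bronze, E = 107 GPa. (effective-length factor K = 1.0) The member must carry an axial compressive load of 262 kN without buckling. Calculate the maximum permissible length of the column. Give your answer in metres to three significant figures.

I = a⁴/12 = 97.7⁴/12 = 7.593×10^6 mm⁴
I = 7.593×10^-6 m⁴
At the buckling limit P_cr = P = 2.620×10^5 N
From P_cr = π²EI/(K·L)²:  L = (1/K)·√(π²EI/P_cr) = (1/1)·√(π²×1.07×10^11×7.593×10^-6/2.620×10^5)
L = 5.53 m

L_max ≈ 5.53 m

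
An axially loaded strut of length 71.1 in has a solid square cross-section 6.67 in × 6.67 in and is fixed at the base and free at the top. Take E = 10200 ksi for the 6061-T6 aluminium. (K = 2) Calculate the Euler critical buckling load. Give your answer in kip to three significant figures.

I = a⁴/12 = 6.67⁴/12 = 164.9 in⁴
Effective length L_e = K·L = 2 × 71.1 = 142.2 in
P_cr = π²EI / L_e² = π² × 10200×10³ × 164.9 / 142.2² = 8.212×10^5 lb

P_cr ≈ 821 kip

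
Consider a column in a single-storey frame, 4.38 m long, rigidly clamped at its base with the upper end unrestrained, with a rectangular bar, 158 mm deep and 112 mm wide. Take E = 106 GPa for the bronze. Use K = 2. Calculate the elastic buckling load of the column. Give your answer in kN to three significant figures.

P_cr ≈ 252 kN

Buckling occurs about the weak axis: I_min = h·b³/12 with b = 112 mm (the shorter side).
I_min = 158×112³/12 = 1.850×10^7 mm⁴
I = 1.850×10^7 mm⁴ = 1.850×10^-5 m⁴
Effective length L_e = K·L = 2 × 4.38 = 8.760 m
P_cr = π²EI / L_e² = π² × 106×10⁹ × 1.850×10^-5 / 8.760² = 2.522×10^5 N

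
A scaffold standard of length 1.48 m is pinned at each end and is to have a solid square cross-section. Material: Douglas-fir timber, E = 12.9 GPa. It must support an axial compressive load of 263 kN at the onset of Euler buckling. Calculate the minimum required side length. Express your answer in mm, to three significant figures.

a ≈ 85.8 mm

L_e = K·L = 1 × 1.48 = 1.480 m
Required I = P_cr·L_e²/(π²E) = 2.630×10^5 × 1.480² / (π² × 1.29×10^10) = 4.525×10^-6 m⁴
I_req = 4.525×10^6 mm⁴
Solid square: I = a⁴/12  ⇒  a = (12I)^(1/4) = (12×4.525×10^6)^(1/4) = 85.8 mm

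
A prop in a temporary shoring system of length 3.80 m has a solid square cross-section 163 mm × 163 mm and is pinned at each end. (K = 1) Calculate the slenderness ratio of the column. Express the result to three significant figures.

For a square r = a/√12 = 163/√12 = 47.05 mm
L_e = K·L = 1 × 3.80 m = 3.800 m = 3800.0 mm
λ = L_e / r_min = 3800.0 / 47.05 = 80.8

λ ≈ 80.8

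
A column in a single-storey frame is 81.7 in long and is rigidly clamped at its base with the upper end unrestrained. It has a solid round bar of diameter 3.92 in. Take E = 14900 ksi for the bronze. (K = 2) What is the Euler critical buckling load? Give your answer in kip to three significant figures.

I = πd⁴/64 = π×3.92⁴/64 = 11.59 in⁴
Effective length L_e = K·L = 2 × 81.7 = 163.4 in
P_cr = π²EI / L_e² = π² × 14900×10³ × 11.59 / 163.4² = 6.384×10^4 lb

P_cr ≈ 63.8 kip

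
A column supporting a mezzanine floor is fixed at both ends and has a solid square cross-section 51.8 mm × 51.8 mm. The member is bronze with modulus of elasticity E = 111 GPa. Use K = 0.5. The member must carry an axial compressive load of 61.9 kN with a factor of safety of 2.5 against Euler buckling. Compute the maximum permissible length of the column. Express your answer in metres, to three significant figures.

L_max ≈ 4.12 m

I = a⁴/12 = 51.8⁴/12 = 6.000×10^5 mm⁴
I = 6.000×10^-7 m⁴
Required critical load P_cr = n·P = 2.5 × 61.9 = 154.8 kN = 1.548×10^5 N
From P_cr = π²EI/(K·L)²:  L = (1/K)·√(π²EI/P_cr) = (1/0.5)·√(π²×1.11×10^11×6.000×10^-7/1.548×10^5)
L = 4.12 m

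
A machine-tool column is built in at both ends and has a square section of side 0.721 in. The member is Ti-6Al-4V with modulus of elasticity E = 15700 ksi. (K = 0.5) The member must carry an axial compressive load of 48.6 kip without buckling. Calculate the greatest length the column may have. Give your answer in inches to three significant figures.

I = a⁴/12 = 0.721⁴/12 = 2.252×10^-2 in⁴
At the buckling limit P_cr = P = 4.860×10^4 lb
From P_cr = π²EI/(K·L)²:  L = (1/K)·√(π²EI/P_cr) = (1/0.5)·√(π²×1.57×10^7×2.252×10^-2/4.860×10^4)
L = 16.9 in

L_max ≈ 16.9 in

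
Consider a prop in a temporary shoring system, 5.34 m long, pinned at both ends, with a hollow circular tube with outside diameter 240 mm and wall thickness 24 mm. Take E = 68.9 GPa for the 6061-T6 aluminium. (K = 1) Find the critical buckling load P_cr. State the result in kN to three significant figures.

P_cr ≈ 2290 kN

Inner diameter d_i = 240 − 2×24 = 192.0 mm
I = π(d_o⁴ − d_i⁴)/64 = π(240⁴ − 192.0⁴)/64 = 9.615×10^7 mm⁴
I = 9.615×10^7 mm⁴ = 9.615×10^-5 m⁴
Effective length L_e = K·L = 1 × 5.34 = 5.340 m
P_cr = π²EI / L_e² = π² × 68.9×10⁹ × 9.615×10^-5 / 5.340² = 2.293×10^6 N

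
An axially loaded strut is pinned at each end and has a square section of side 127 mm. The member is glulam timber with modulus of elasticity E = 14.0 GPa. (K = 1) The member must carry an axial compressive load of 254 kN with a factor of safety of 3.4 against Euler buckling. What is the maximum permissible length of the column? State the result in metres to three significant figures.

I = a⁴/12 = 127⁴/12 = 2.168×10^7 mm⁴
I = 2.168×10^-5 m⁴
Required critical load P_cr = n·P = 3.4 × 254 = 863.6 kN = 8.636×10^5 N
From P_cr = π²EI/(K·L)²:  L = (1/K)·√(π²EI/P_cr) = (1/1)·√(π²×1.40×10^10×2.168×10^-5/8.636×10^5)
L = 1.86 m

L_max ≈ 1.86 m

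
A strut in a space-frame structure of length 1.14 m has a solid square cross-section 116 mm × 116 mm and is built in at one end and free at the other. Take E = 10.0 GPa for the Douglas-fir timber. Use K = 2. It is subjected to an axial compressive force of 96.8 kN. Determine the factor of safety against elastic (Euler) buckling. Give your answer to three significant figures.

n ≈ 2.96

I = a⁴/12 = 116⁴/12 = 1.509×10^7 mm⁴
I = 1.509×10^7 mm⁴ = 1.509×10^-5 m⁴
Effective length L_e = K·L = 2 × 1.14 = 2.280 m
P_cr = π²EI / L_e² = π² × 10.0×10⁹ × 1.509×10^-5 / 2.280² = 2.865×10^5 N
Factor of safety n = P_cr / P = 286.47 / 96.8 = 2.96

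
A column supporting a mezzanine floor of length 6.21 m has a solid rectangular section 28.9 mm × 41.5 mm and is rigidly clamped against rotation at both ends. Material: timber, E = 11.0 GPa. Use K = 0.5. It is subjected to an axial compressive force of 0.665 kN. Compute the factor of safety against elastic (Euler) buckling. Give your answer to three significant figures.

Buckling occurs about the weak axis: I_min = h·b³/12 with b = 28.9 mm (the shorter side).
I_min = 41.5×28.9³/12 = 8.348×10^4 mm⁴
I = 8.348×10^4 mm⁴ = 8.348×10^-8 m⁴
Effective length L_e = K·L = 0.5 × 6.21 = 3.105 m
P_cr = π²EI / L_e² = π² × 11.0×10⁹ × 8.348×10^-8 / 3.105² = 940.0 N
Factor of safety n = P_cr / P = 0.94000 / 0.665 = 1.41

n ≈ 1.41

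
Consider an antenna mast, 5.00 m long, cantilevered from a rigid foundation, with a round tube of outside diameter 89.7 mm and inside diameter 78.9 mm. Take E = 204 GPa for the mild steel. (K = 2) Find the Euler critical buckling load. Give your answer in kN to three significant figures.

d_o = 89.7 mm, d_i = 78.9 mm
I = π(d_o⁴ − d_i⁴)/64 = π(89.7⁴ − 78.90⁴)/64 = 1.276×10^6 mm⁴
I = 1.276×10^6 mm⁴ = 1.276×10^-6 m⁴
Effective length L_e = K·L = 2 × 5.00 = 10.00 m
P_cr = π²EI / L_e² = π² × 204×10⁹ × 1.276×10^-6 / 10.00² = 2.568×10^4 N

P_cr ≈ 25.7 kN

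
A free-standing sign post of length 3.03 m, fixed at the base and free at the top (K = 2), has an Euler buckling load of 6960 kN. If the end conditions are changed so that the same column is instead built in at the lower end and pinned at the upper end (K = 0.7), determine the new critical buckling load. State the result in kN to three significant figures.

P_cr ∝ 1/K², so P_cr,new = P_cr,old × (K_old/K_new)² = 6960 × (2/0.7)²
= 6960 × 8.163 = 56800 kN

P_cr ≈ 56800 kN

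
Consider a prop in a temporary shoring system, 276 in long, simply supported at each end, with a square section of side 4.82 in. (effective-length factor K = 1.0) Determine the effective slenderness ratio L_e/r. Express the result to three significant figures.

λ ≈ 198

For a square r = a/√12 = 4.82/√12 = 1.391 in
L_e = K·L = 1 × 276 = 276.0 in
λ = L_e / r_min = 276.00 / 1.391 = 198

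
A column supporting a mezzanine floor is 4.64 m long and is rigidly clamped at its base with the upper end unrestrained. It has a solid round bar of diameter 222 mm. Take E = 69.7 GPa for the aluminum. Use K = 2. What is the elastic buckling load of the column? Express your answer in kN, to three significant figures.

I = πd⁴/64 = π×222⁴/64 = 1.192×10^8 mm⁴
I = 1.192×10^8 mm⁴ = 1.192×10^-4 m⁴
Effective length L_e = K·L = 2 × 4.64 = 9.280 m
P_cr = π²EI / L_e² = π² × 69.7×10⁹ × 1.192×10^-4 / 9.280² = 9.524×10^5 N

P_cr ≈ 952 kN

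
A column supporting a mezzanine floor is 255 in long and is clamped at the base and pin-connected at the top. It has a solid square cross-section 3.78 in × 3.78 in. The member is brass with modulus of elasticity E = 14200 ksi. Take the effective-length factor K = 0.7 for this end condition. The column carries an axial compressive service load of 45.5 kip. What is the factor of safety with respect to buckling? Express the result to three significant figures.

I = a⁴/12 = 3.78⁴/12 = 17.01 in⁴
Effective length L_e = K·L = 0.7 × 255 = 178.5 in
P_cr = π²EI / L_e² = π² × 14200×10³ × 17.01 / 178.5² = 7.483×10^4 lb
Factor of safety n = P_cr / P = 74.834 / 45.5 = 1.64

n ≈ 1.64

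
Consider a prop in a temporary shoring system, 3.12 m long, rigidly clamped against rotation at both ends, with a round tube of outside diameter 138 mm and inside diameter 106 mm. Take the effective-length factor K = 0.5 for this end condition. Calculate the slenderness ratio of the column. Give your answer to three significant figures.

λ ≈ 35.9

d_o = 138 mm, d_i = 106 mm
I = π(d_o⁴ − d_i⁴)/64 = π(138⁴ − 106.0⁴)/64 = 1.161×10^7 mm⁴
A = 6.132×10^3 mm²;  r_min = √(I/A) = √(1.161×10^7/6.132×10^3) = 43.50 mm
L_e = K·L = 0.5 × 3.12 m = 1.560 m = 1560.0 mm
λ = L_e / r_min = 1560.0 / 43.50 = 35.9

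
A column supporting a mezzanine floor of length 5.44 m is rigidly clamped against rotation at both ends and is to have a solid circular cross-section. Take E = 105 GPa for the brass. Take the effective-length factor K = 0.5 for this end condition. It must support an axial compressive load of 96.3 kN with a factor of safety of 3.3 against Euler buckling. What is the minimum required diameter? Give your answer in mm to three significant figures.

Required P_cr = n·P = 3.3 × 96.3 = 317.8 kN
L_e = K·L = 0.5 × 5.44 = 2.720 m
Required I = P_cr·L_e²/(π²E) = 3.178×10^5 × 2.720² / (π² × 1.05×10^11) = 2.269×10^-6 m⁴
I_req = 2.269×10^6 mm⁴
Solid circle: I = πd⁴/64  ⇒  d = (64I/π)^(1/4) = (64×2.269×10^6/π)^(1/4) = 82.5 mm

d ≈ 82.5 mm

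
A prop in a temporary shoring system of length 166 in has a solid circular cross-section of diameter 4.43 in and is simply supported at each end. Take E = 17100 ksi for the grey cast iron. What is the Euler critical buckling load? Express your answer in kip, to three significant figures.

I = πd⁴/64 = π×4.43⁴/64 = 18.91 in⁴
Effective length L_e = K·L = 1 × 166 = 166.0 in
P_cr = π²EI / L_e² = π² × 17100×10³ × 18.91 / 166.0² = 1.158×10^5 lb

P_cr ≈ 116 kip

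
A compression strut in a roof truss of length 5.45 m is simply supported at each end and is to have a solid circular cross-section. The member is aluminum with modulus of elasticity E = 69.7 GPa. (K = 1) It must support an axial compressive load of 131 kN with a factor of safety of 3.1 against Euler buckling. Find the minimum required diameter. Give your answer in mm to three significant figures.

Required P_cr = n·P = 3.1 × 131 = 406.1 kN
L_e = K·L = 1 × 5.45 = 5.450 m
Required I = P_cr·L_e²/(π²E) = 4.061×10^5 × 5.450² / (π² × 6.97×10^10) = 1.753×10^-5 m⁴
I_req = 1.753×10^7 mm⁴
Solid circle: I = πd⁴/64  ⇒  d = (64I/π)^(1/4) = (64×1.753×10^7/π)^(1/4) = 137 mm

d ≈ 137 mm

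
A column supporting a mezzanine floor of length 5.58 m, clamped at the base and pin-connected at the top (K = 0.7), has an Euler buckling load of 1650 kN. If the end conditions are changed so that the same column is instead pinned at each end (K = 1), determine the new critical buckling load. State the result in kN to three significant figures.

P_cr ≈ 808 kN

P_cr ∝ 1/K², so P_cr,new = P_cr,old × (K_old/K_new)² = 1650 × (0.7/1)²
= 1650 × 0.4900 = 808 kN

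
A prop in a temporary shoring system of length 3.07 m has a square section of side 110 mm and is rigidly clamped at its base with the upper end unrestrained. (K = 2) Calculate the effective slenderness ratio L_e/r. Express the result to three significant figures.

λ ≈ 193

For a square r = a/√12 = 110/√12 = 31.75 mm
L_e = K·L = 2 × 3.07 m = 6.140 m = 6140.0 mm
λ = L_e / r_min = 6140.0 / 31.75 = 193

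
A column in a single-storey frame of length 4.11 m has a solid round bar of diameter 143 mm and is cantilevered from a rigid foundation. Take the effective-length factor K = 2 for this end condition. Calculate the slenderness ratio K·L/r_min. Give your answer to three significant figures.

λ ≈ 230

For a solid circle r = d/4 = 143/4 = 35.75 mm
L_e = K·L = 2 × 4.11 m = 8.220 m = 8220.0 mm
λ = L_e / r_min = 8220.0 / 35.75 = 230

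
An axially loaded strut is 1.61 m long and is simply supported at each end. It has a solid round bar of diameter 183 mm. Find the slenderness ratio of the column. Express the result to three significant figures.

λ ≈ 35.2

For a solid circle r = d/4 = 183/4 = 45.75 mm
L_e = K·L = 1 × 1.61 m = 1.610 m = 1610.0 mm
λ = L_e / r_min = 1610.0 / 45.75 = 35.2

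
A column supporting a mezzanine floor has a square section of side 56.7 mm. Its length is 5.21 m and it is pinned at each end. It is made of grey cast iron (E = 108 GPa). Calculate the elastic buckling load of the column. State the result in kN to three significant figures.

I = a⁴/12 = 56.7⁴/12 = 8.613×10^5 mm⁴
I = 8.613×10^5 mm⁴ = 8.613×10^-7 m⁴
Effective length L_e = K·L = 1 × 5.21 = 5.210 m
P_cr = π²EI / L_e² = π² × 108×10⁹ × 8.613×10^-7 / 5.210² = 3.382×10^4 N

P_cr ≈ 33.8 kN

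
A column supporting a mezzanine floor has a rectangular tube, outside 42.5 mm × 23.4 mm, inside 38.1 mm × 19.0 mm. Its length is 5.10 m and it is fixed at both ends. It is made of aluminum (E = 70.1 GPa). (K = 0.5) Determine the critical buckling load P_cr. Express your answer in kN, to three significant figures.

Weak-axis I_min = (h_o·b_o³ − h_i·b_i³)/12 with b_o = 23.4, b_i = 19.00 mm (shorter outer/inner sides).
I_min = (42.5×23.4³ − 38.10×19.00³)/12 = 2.360×10^4 mm⁴
I = 2.360×10^4 mm⁴ = 2.360×10^-8 m⁴
Effective length L_e = K·L = 0.5 × 5.10 = 2.550 m
P_cr = π²EI / L_e² = π² × 70.1×10⁹ × 2.360×10^-8 / 2.550² = 2.511×10^3 N

P_cr ≈ 2.51 kN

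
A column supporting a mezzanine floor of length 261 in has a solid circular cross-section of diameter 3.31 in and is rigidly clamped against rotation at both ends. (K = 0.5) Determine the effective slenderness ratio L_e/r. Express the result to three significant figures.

λ ≈ 158

I = πd⁴/64 = π×3.31⁴/64 = 5.892 in⁴
A = 8.605 in²;  r_min = √(I/A) = √(5.892/8.605) = 0.8275 in
L_e = K·L = 0.5 × 261 = 130.5 in
λ = L_e / r_min = 130.50 / 0.8275 = 158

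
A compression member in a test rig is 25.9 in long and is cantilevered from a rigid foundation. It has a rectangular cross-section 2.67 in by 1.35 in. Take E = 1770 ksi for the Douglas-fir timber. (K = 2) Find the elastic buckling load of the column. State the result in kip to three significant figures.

P_cr ≈ 3.56 kip

Buckling occurs about the weak axis: I_min = h·b³/12 with b = 1.35 in (the shorter side).
I_min = 2.67×1.35³/12 = 0.5474 in⁴
Effective length L_e = K·L = 2 × 25.9 = 51.80 in
P_cr = π²EI / L_e² = π² × 1770×10³ × 0.5474 / 51.80² = 3.564×10^3 lb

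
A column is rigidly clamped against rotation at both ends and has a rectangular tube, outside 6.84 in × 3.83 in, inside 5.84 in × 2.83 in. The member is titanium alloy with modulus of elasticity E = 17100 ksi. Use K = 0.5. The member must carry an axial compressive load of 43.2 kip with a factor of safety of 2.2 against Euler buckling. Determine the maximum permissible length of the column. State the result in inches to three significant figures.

Weak-axis I_min = (h_o·b_o³ − h_i·b_i³)/12 with b_o = 3.83, b_i = 2.830 in (shorter outer/inner sides).
I_min = (6.84×3.83³ − 5.840×2.830³)/12 = 20.99 in⁴
Required critical load P_cr = n·P = 2.2 × 43.2 = 95.04 kip = 9.504×10^4 lb
From P_cr = π²EI/(K·L)²:  L = (1/K)·√(π²EI/P_cr) = (1/0.5)·√(π²×1.71×10^7×20.99/9.504×10^4)
L = 386 in

L_max ≈ 386 in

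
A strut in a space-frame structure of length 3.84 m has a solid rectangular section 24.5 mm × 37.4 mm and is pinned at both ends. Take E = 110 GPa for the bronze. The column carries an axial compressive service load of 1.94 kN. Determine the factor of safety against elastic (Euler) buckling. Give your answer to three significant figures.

Buckling occurs about the weak axis: I_min = h·b³/12 with b = 24.5 mm (the shorter side).
I_min = 37.4×24.5³/12 = 4.583×10^4 mm⁴
I = 4.583×10^4 mm⁴ = 4.583×10^-8 m⁴
Effective length L_e = K·L = 1 × 3.84 = 3.840 m
P_cr = π²EI / L_e² = π² × 110×10⁹ × 4.583×10^-8 / 3.840² = 3.375×10^3 N
Factor of safety n = P_cr / P = 3.3746 / 1.94 = 1.74

n ≈ 1.74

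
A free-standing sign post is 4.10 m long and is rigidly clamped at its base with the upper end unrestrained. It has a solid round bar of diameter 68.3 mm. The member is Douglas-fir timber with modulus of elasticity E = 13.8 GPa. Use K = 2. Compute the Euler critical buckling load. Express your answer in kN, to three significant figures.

P_cr ≈ 2.16 kN

I = πd⁴/64 = π×68.3⁴/64 = 1.068×10^6 mm⁴
I = 1.068×10^6 mm⁴ = 1.068×10^-6 m⁴
Effective length L_e = K·L = 2 × 4.10 = 8.200 m
P_cr = π²EI / L_e² = π² × 13.8×10⁹ × 1.068×10^-6 / 8.200² = 2.164×10^3 N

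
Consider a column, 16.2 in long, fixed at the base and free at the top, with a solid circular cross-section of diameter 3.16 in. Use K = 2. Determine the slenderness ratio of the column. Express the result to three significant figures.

λ ≈ 41.0

For a solid circle r = d/4 = 3.16/4 = 0.7900 in
L_e = K·L = 2 × 16.2 = 32.40 in
λ = L_e / r_min = 32.400 / 0.7900 = 41.0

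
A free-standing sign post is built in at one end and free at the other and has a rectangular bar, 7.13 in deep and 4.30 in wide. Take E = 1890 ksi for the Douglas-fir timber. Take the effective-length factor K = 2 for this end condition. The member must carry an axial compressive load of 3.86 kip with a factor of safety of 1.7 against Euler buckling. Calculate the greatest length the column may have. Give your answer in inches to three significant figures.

Buckling occurs about the weak axis: I_min = h·b³/12 with b = 4.30 in (the shorter side).
I_min = 7.13×4.30³/12 = 47.24 in⁴
Required critical load P_cr = n·P = 1.7 × 3.86 = 6.562 kip = 6.562×10^3 lb
From P_cr = π²EI/(K·L)²:  L = (1/K)·√(π²EI/P_cr) = (1/2)·√(π²×1.89×10^6×47.24/6.562×10^3)
L = 183 in

L_max ≈ 183 in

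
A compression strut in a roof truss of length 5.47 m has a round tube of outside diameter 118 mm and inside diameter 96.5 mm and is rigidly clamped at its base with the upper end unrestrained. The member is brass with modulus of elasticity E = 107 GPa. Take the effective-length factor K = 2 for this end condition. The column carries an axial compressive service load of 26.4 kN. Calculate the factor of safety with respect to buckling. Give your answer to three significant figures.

d_o = 118 mm, d_i = 96.5 mm
I = π(d_o⁴ − d_i⁴)/64 = π(118⁴ − 96.50⁴)/64 = 5.260×10^6 mm⁴
I = 5.260×10^6 mm⁴ = 5.260×10^-6 m⁴
Effective length L_e = K·L = 2 × 5.47 = 10.94 m
P_cr = π²EI / L_e² = π² × 107×10⁹ × 5.260×10^-6 / 10.94² = 4.641×10^4 N
Factor of safety n = P_cr / P = 46.414 / 26.4 = 1.76

n ≈ 1.76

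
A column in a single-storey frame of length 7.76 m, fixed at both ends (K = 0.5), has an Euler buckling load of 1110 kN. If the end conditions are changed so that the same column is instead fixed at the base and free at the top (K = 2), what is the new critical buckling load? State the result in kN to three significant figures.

P_cr ≈ 69.4 kN

P_cr ∝ 1/K², so P_cr,new = P_cr,old × (K_old/K_new)² = 1110 × (0.5/2)²
= 1110 × 0.06250 = 69.4 kN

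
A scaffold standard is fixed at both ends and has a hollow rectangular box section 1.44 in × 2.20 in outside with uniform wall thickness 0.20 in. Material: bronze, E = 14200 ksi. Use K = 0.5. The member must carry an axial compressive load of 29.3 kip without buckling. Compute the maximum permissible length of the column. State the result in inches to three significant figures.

L_max ≈ 85.1 in

Inner dimensions: h_i = 2.20 − 2×0.20 = 1.800 in, b_i = 1.44 − 2×0.20 = 1.040 in
Weak-axis I_min = (h_o·b_o³ − h_i·b_i³)/12 with b_o = 1.44, b_i = 1.040 in (shorter outer/inner sides).
I_min = (2.20×1.44³ − 1.800×1.040³)/12 = 0.3787 in⁴
At the buckling limit P_cr = P = 2.930×10^4 lb
From P_cr = π²EI/(K·L)²:  L = (1/K)·√(π²EI/P_cr) = (1/0.5)·√(π²×1.42×10^7×0.3787/2.930×10^4)
L = 85.1 in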